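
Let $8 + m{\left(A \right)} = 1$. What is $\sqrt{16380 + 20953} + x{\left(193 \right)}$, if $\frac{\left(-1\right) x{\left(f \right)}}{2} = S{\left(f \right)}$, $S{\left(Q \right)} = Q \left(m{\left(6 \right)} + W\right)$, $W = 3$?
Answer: $1544 + \sqrt{37333} \approx 1737.2$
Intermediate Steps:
$m{\left(A \right)} = -7$ ($m{\left(A \right)} = -8 + 1 = -7$)
$S{\left(Q \right)} = - 4 Q$ ($S{\left(Q \right)} = Q \left(-7 + 3\right) = Q \left(-4\right) = - 4 Q$)
$x{\left(f \right)} = 8 f$ ($x{\left(f \right)} = - 2 \left(- 4 f\right) = 8 f$)
$\sqrt{16380 + 20953} + x{\left(193 \right)} = \sqrt{16380 + 20953} + 8 \cdot 193 = \sqrt{37333} + 1544 = 1544 + \sqrt{37333}$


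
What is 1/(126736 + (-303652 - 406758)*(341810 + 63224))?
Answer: -1/287740077204 ≈ -3.4754e-12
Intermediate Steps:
1/(126736 + (-303652 - 406758)*(341810 + 63224)) = 1/(126736 - 710410*405034) = 1/(126736 - 287740203940) = 1/(-287740077204) = -1/287740077204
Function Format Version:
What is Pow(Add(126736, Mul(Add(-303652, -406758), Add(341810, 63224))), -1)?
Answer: Rational(-1, 287740077204) ≈ -3.4754e-12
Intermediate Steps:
Pow(Add(126736, Mul(Add(-303652, -406758), Add(341810, 63224))), -1) = Pow(Add(126736, Mul(-710410, 405034)), -1) = Pow(Add(126736, -287740203940), -1) = Pow(-287740077204, -1) = Rational(-1, 287740077204)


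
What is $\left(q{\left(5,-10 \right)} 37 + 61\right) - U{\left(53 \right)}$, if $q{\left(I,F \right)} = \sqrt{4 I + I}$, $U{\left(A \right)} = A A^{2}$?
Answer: $-148631$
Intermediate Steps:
$U{\left(A \right)} = A^{3}$
$q{\left(I,F \right)} = \sqrt{5} \sqrt{I}$ ($q{\left(I,F \right)} = \sqrt{5 I} = \sqrt{5} \sqrt{I}$)
$\left(q{\left(5,-10 \right)} 37 + 61\right) - U{\left(53 \right)} = \left(\sqrt{5} \sqrt{5} \cdot 37 + 61\right) - 53^{3} = \left(5 \cdot 37 + 61\right) - 148877 = \left(185 + 61\right) - 148877 = 246 - 148877 = -148631$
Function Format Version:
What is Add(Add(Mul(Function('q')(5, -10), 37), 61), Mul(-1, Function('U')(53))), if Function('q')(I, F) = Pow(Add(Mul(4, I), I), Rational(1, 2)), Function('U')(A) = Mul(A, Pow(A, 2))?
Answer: -148631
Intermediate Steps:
Function('U')(A) = Pow(A, 3)
Function('q')(I, F) = Mul(Pow(5, Rational(1, 2)), Pow(I, Rational(1, 2))) (Function('q')(I, F) = Pow(Mul(5, I), Rational(1, 2)) = Mul(Pow(5, Rational(1, 2)), Pow(I, Rational(1, 2))))
Add(Add(Mul(Function('q')(5, -10), 37), 61), Mul(-1, Function('U')(53))) = Add(Add(Mul(Mul(Pow(5, Rational(1, 2)), Pow(5, Rational(1, 2))), 37), 61), Mul(-1, Pow(53, 3))) = Add(Add(Mul(5, 37), 61), Mul(-1, 148877)) = Add(Add(185, 61), -148877) = Add(246, -148877) = -148631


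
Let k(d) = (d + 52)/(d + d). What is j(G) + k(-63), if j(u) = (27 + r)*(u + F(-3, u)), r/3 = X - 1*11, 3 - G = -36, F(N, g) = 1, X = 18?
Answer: 241931/126 ≈ 1920.1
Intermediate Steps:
G = 39 (G = 3 - 1*(-36) = 3 + 36 = 39)
k(d) = (52 + d)/(2*d) (k(d) = (52 + d)/((2*d)) = (52 + d)*(1/(2*d)) = (52 + d)/(2*d))
r = 21 (r = 3*(18 - 1*11) = 3*(18 - 11) = 3*7 = 21)
j(u) = 48 + 48*u (j(u) = (27 + 21)*(u + 1) = 48*(1 + u) = 48 + 48*u)
j(G) + k(-63) = (48 + 48*39) + (1/2)*(52 - 63)/(-63) = (48 + 1872) + (1/2)*(-1/63)*(-11) = 1920 + 11/126 = 241931/126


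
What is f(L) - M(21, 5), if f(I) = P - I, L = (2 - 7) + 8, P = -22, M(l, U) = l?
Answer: -46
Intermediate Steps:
L = 3 (L = -5 + 8 = 3)
f(I) = -22 - I
f(L) - M(21, 5) = (-22 - 1*3) - 1*21 = (-22 - 3) - 21 = -25 - 21 = -46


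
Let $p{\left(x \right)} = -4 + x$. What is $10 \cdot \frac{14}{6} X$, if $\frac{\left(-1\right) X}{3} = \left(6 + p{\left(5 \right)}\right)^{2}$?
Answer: $-3430$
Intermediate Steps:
$X = -147$ ($X = - 3 \left(6 + \left(-4 + 5\right)\right)^{2} = - 3 \left(6 + 1\right)^{2} = - 3 \cdot 7^{2} = \left(-3\right) 49 = -147$)
$10 \cdot \frac{14}{6} X = 10 \cdot \frac{14}{6} \left(-147\right) = 10 \cdot 14 \cdot \frac{1}{6} \left(-147\right) = 10 \cdot \frac{7}{3} \left(-147\right) = \frac{70}{3} \left(-147\right) = -3430$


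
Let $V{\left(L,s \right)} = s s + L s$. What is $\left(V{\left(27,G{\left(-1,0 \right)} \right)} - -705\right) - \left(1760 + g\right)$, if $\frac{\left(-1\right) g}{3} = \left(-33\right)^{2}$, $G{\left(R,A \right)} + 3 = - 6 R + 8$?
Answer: $2630$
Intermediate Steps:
$G{\left(R,A \right)} = 5 - 6 R$ ($G{\left(R,A \right)} = -3 - \left(-8 + 6 R\right) = 5 - 6 R$)
$V{\left(L,s \right)} = s^{2} + L s$
$g = -3267$ ($g = - 3 \left(-33\right)^{2} = \left(-3\right) 1089 = -3267$)
$\left(V{\left(27,G{\left(-1,0 \right)} \right)} - -705\right) - \left(1760 + g\right) = \left(\left(5 - -6\right) \left(27 + \left(5 - -6\right)\right) - -705\right) - -1507 = \left(\left(5 + 6\right) \left(27 + \left(5 + 6\right)\right) + 705\right) + \left(-1760 + 3267\right) = \left(11 \left(27 + 11\right) + 705\right) + 1507 = \left(11 \cdot 38 + 705\right) + 1507 = \left(418 + 705\right) + 1507 = 1123 + 1507 = 2630$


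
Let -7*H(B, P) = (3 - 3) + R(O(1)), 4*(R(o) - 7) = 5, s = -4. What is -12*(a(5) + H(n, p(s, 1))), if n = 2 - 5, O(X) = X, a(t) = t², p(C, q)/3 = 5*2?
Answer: -2001/7 ≈ -285.86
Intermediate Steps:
p(C, q) = 30 (p(C, q) = 3*(5*2) = 3*10 = 30)
n = -3
R(o) = 33/4 (R(o) = 7 + (¼)*5 = 7 + 5/4 = 33/4)
H(B, P) = -33/28 (H(B, P) = -((3 - 3) + 33/4)/7 = -(0 + 33/4)/7 = -⅐*33/4 = -33/28)
-12*(a(5) + H(n, p(s, 1))) = -12*(5² - 33/28) = -12*(25 - 33/28) = -12*667/28 = -2001/7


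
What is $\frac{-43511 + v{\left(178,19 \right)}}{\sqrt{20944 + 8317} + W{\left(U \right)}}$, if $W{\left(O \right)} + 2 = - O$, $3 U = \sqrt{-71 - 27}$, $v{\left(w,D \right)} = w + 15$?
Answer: $\frac{129954}{6 - 3 \sqrt{29261} + 7 i \sqrt{2}} \approx -256.13 - 4.9994 i$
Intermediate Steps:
$v{\left(w,D \right)} = 15 + w$
$U = \frac{7 i \sqrt{2}}{3}$ ($U = \frac{\sqrt{-71 - 27}}{3} = \frac{\sqrt{-98}}{3} = \frac{7 i \sqrt{2}}{3} \approx 3.2998 i$)
$W{\left(O \right)} = -2 - O$
$\frac{-43511 + v{\left(178,19 \right)}}{\sqrt{20944 + 8317} + W{\left(U \right)}} = \frac{-43511 + \left(15 + 178\right)}{\sqrt{20944 + 8317} - \left(2 + \frac{7 i \sqrt{2}}{3}\right)} = \frac{-43511 + 193}{\sqrt{29261} - \left(2 + \frac{7 i \sqrt{2}}{3}\right)} = - \frac{43318}{-2 + \sqrt{29261} - \frac{7 i \sqrt{2}}{3}}$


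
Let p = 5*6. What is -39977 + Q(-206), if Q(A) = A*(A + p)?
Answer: -3721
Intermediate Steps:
p = 30
Q(A) = A*(30 + A) (Q(A) = A*(A + 30) = A*(30 + A))
-39977 + Q(-206) = -39977 - 206*(30 - 206) = -39977 - 206*(-176) = -39977 + 36256 = -3721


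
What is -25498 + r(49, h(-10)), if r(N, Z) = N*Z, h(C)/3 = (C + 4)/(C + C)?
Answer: -254539/10 ≈ -25454.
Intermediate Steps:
h(C) = 3*(4 + C)/(2*C) (h(C) = 3*((C + 4)/(C + C)) = 3*((4 + C)/((2*C))) = 3*((4 + C)*(1/(2*C))) = 3*((4 + C)/(2*C)) = 3*(4 + C)/(2*C))
-25498 + r(49, h(-10)) = -25498 + 49*(3/2 + 6/(-10)) = -25498 + 49*(3/2 + 6*(-⅒)) = -25498 + 49*(3/2 - ⅗) = -25498 + 49*(9/10) = -25498 + 441/10 = -254539/10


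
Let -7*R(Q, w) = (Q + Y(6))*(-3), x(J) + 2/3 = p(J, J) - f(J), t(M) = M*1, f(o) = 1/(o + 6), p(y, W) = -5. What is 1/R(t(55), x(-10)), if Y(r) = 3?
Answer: 7/174 ≈ 0.040230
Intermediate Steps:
f(o) = 1/(6 + o)
t(M) = M
x(J) = -17/3 - 1/(6 + J) (x(J) = -2/3 + (-5 - 1/(6 + J)) = -17/3 - 1/(6 + J))
R(Q, w) = 9/7 + 3*Q/7 (R(Q, w) = -(Q + 3)*(-3)/7 = -(3 + Q)*(-3)/7 = -(-9 - 3*Q)/7 = 9/7 + 3*Q/7)
1/R(t(55), x(-10)) = 1/(9/7 + (3/7)*55) = 1/(9/7 + 165/7) = 1/(174/7) = 7/174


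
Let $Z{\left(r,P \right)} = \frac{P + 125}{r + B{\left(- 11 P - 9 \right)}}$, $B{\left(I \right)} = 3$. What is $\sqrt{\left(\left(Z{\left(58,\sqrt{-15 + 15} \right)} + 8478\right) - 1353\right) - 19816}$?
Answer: $\frac{i \sqrt{47215586}}{61} \approx 112.65 i$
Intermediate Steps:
$Z{\left(r,P \right)} = \frac{125 + P}{3 + r}$ ($Z{\left(r,P \right)} = \frac{P + 125}{r + 3} = \frac{125 + P}{3 + r}$)
$\sqrt{\left(\left(Z{\left(58,\sqrt{-15 + 15} \right)} + 8478\right) - 1353\right) - 19816} = \sqrt{\left(\left(\frac{125 + \sqrt{-15 + 15}}{3 + 58} + 8478\right) - 1353\right) - 19816} = \sqrt{\left(\left(\frac{125 + \sqrt{0}}{61} + 8478\right) - 1353\right) + \left(-19941 + 125\right)} = \sqrt{\left(\left(\frac{125 + 0}{61} + 8478\right) - 1353\right) - 19816} = \sqrt{\left(\left(\frac{1}{61} \cdot 125 + 8478\right) - 1353\right) - 19816} = \sqrt{\left(\left(\frac{125}{61} + 8478\right) - 1353\right) - 19816} = \sqrt{\left(\frac{517283}{61} - 1353\right) - 19816} = \sqrt{\frac{434750}{61} - 19816} = \sqrt{- \frac{774026}{61}} = \frac{i \sqrt{47215586}}{61}$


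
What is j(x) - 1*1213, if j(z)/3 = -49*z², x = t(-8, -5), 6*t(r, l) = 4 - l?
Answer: -6175/4 ≈ -1543.8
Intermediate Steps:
t(r, l) = ⅔ - l/6 (t(r, l) = (4 - l)/6 = ⅔ - l/6)
x = 3/2 (x = ⅔ - ⅙*(-5) = ⅔ + ⅚ = 3/2 ≈ 1.5000)
j(z) = -147*z² (j(z) = 3*(-49*z²) = -147*z²)
j(x) - 1*1213 = -147*(3/2)² - 1*1213 = -147*9/4 - 1213 = -1323/4 - 1213 = -6175/4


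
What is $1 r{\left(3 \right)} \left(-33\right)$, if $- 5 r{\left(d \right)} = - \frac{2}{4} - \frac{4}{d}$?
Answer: $- \frac{121}{10} \approx -12.1$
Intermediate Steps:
$r{\left(d \right)} = \frac{1}{10} + \frac{4}{5 d}$ ($r{\left(d \right)} = - \frac{- \frac{2}{4} - \frac{4}{d}}{5} = - \frac{\left(-2\right) \frac{1}{4} - \frac{4}{d}}{5} = - \frac{- \frac{1}{2} - \frac{4}{d}}{5} = \frac{1}{10} + \frac{4}{5 d}$)
$1 r{\left(3 \right)} \left(-33\right) = 1 \frac{8 + 3}{10 \cdot 3} \left(-33\right) = 1 \cdot \frac{1}{10} \cdot \frac{1}{3} \cdot 11 \left(-33\right) = 1 \cdot \frac{11}{30} \left(-33\right) = \frac{11}{30} \left(-33\right) = - \frac{121}{10}$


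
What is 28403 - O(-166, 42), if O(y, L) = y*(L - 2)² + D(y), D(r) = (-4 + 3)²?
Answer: 294002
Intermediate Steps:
D(r) = 1 (D(r) = (-1)² = 1)
O(y, L) = 1 + y*(-2 + L)² (O(y, L) = y*(L - 2)² + 1 = y*(-2 + L)² + 1 = 1 + y*(-2 + L)²)
28403 - O(-166, 42) = 28403 - (1 - 166*(-2 + 42)²) = 28403 - (1 - 166*40²) = 28403 - (1 - 166*1600) = 28403 - (1 - 265600) = 28403 - 1*(-265599) = 28403 + 265599 = 294002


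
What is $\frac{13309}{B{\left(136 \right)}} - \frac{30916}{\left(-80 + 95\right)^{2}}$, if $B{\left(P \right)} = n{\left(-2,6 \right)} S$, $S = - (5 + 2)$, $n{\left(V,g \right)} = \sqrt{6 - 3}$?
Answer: $- \frac{30916}{225} - \frac{13309 \sqrt{3}}{21} \approx -1235.1$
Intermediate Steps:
$n{\left(V,g \right)} = \sqrt{3}$
$S = -7$ ($S = \left(-1\right) 7 = -7$)
$B{\left(P \right)} = - 7 \sqrt{3}$ ($B{\left(P \right)} = \sqrt{3} \left(-7\right) = - 7 \sqrt{3}$)
$\frac{13309}{B{\left(136 \right)}} - \frac{30916}{\left(-80 + 95\right)^{2}} = \frac{13309}{\left(-7\right) \sqrt{3}} - \frac{30916}{\left(-80 + 95\right)^{2}} = 13309 \left(- \frac{\sqrt{3}}{21}\right) - \frac{30916}{15^{2}} = - \frac{13309 \sqrt{3}}{21} - \frac{30916}{225} = - \frac{30916}{225} - \frac{13309 \sqrt{3}}{21}$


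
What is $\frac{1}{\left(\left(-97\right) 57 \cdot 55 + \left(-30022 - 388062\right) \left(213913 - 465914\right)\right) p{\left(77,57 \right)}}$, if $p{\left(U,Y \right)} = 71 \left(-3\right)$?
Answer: $- \frac{1}{22441101063657} \approx -4.4561 \cdot 10^{-14}$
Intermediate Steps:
$p{\left(U,Y \right)} = -213$
$\frac{1}{\left(\left(-97\right) 57 \cdot 55 + \left(-30022 - 388062\right) \left(213913 - 465914\right)\right) p{\left(77,57 \right)}} = \frac{1}{\left(\left(-97\right) 57 \cdot 55 + \left(-30022 - 388062\right) \left(213913 - 465914\right)\right) \left(-213\right)} = \frac{1}{\left(-5529\right) 55 - -105357586084} \left(- \frac{1}{213}\right) = \frac{1}{-304095 + 105357586084} \left(- \frac{1}{213}\right) = \frac{1}{105357281989} \left(- \frac{1}{213}\right) = - \frac{1}{22441101063657}$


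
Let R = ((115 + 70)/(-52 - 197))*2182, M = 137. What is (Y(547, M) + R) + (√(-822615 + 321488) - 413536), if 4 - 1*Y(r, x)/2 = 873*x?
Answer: -162933440/249 + I*√501127 ≈ -6.5435e+5 + 707.9*I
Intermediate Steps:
R = -403670/249 (R = (185/(-249))*2182 = (185*(-1/249))*2182 = -185/249*2182 = -403670/249 ≈ -1621.2)
Y(r, x) = 8 - 1746*x
(Y(547, M) + R) + (√(-822615 + 321488) - 413536) = ((8 - 1746*137) - 403670/249) + (√(-822615 + 321488) - 413536) = ((8 - 239202) - 403670/249) + (√(-501127) - 413536) = (-239194 - 403670/249) + (I*√501127 - 413536) = -59962976/249 + (-413536 + I*√501127) = -162933440/249 + I*√501127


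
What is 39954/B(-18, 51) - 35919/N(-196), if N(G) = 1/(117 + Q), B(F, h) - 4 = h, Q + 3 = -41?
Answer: -144174831/55 ≈ -2.6214e+6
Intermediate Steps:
Q = -44 (Q = -3 - 41 = -44)
B(F, h) = 4 + h
N(G) = 1/73 (N(G) = 1/(117 - 44) = 1/73)
39954/B(-18, 51) - 35919/N(-196) = 39954/(4 + 51) - 35919/1/73 = 39954/55 - 35919*73 = 39954*(1/55) - 2622087 = 39954/55 - 2622087 = -144174831/55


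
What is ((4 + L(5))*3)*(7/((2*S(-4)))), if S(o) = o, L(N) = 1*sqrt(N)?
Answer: -21/2 - 21*sqrt(5)/8 ≈ -16.370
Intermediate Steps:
L(N) = sqrt(N)
((4 + L(5))*3)*(7/((2*S(-4)))) = ((4 + sqrt(5))*3)*(7/((2*(-4)))) = (12 + 3*sqrt(5))*(7/(-8)) = (12 + 3*sqrt(5))*(7*(-1/8)) = (12 + 3*sqrt(5))*(-7/8) = -21/2 - 21*sqrt(5)/8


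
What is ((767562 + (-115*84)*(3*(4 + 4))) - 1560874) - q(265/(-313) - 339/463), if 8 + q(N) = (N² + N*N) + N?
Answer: -21529650236363154/21001516561 ≈ -1.0251e+6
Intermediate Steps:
q(N) = -8 + N + 2*N² (q(N) = -8 + ((N² + N*N) + N) = -8 + ((N² + N²) + N) = -8 + (2*N² + N) = -8 + (N + 2*N²) = -8 + N + 2*N²)
((767562 + (-115*84)*(3*(4 + 4))) - 1560874) - q(265/(-313) - 339/463) = ((767562 + (-115*84)*(3*(4 + 4))) - 1560874) - (-8 + (265/(-313) - 339/463) + 2*(265/(-313) - 339/463)²) = ((767562 - 28980*8) - 1560874) - (-8 + (265*(-1/313) - 339*1/463) + 2*(265*(-1/313) - 339*1/463)²) = ((767562 - 9660*24) - 1560874) - (-8 + (-265/313 - 339/463) + 2*(-265/313 - 339/463)²) = ((767562 - 231840) - 1560874) - (-8 - 228802/144919 + 2*(-228802/144919)²) = (535722 - 1560874) - (-8 - 228802/144919 + 2*(52350355204/21001516561)) = -1025152 - (-8 - 228802/144919 + 104700710408/21001516561) = -1025152 - 1*(-96469179118/21001516561) = -1025152 + 96469179118/21001516561 = -21529650236363154/21001516561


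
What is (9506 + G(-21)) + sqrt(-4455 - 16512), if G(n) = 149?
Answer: 9655 + I*sqrt(20967) ≈ 9655.0 + 144.8*I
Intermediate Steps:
(9506 + G(-21)) + sqrt(-4455 - 16512) = (9506 + 149) + sqrt(-4455 - 16512) = 9655 + sqrt(-20967) = 9655 + I*sqrt(20967)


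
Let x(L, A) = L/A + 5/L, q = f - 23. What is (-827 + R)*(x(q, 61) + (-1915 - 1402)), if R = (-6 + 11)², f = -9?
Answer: 2596921313/976 ≈ 2.6608e+6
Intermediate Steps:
q = -32 (q = -9 - 23 = -32)
x(L, A) = 5/L + L/A
R = 25 (R = 5² = 25)
(-827 + R)*(x(q, 61) + (-1915 - 1402)) = (-827 + 25)*((5/(-32) - 32/61) + (-1915 - 1402)) = -802*((5*(-1/32) - 32*1/61) - 3317) = -802*((-5/32 - 32/61) - 3317) = -802*(-1329/1952 - 3317) = -802*(-6476113/1952) = 2596921313/976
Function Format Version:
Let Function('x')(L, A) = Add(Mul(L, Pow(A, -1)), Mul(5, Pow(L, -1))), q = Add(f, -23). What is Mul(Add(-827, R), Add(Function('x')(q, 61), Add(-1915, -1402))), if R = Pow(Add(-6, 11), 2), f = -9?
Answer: Rational(2596921313, 976) ≈ 2.6608e+6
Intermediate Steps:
q = -32 (q = Add(-9, -23) = -32)
Function('x')(L, A) = Add(Mul(5, Pow(L, -1)), Mul(L, Pow(A, -1)))
R = 25 (R = Pow(5, 2) = 25)
Mul(Add(-827, R), Add(Function('x')(q, 61), Add(-1915, -1402))) = Mul(Add(-827, 25), Add(Add(Mul(5, Pow(-32, -1)), Mul(-32, Pow(61, -1))), Add(-1915, -1402))) = Mul(-802, Add(Add(Mul(5, Rational(-1, 32)), Mul(-32, Rational(1, 61))), -3317)) = Mul(-802, Add(Add(Rational(-5, 32), Rational(-32, 61)), -3317)) = Mul(-802, Add(Rational(-1329, 1952), -3317)) = Mul(-802, Rational(-6476113, 1952)) = Rational(2596921313, 976)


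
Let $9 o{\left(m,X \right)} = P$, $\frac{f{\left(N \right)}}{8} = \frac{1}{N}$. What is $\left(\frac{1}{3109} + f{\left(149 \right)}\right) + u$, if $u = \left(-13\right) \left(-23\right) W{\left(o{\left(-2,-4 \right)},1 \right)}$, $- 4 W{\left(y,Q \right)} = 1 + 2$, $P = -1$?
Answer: $- \frac{415427093}{1852964} \approx -224.2$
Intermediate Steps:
$f{\left(N \right)} = \frac{8}{N}$
$o{\left(m,X \right)} = - \frac{1}{9}$ ($o{\left(m,X \right)} = \frac{1}{9} \left(-1\right) = - \frac{1}{9}$)
$W{\left(y,Q \right)} = - \frac{3}{4}$ ($W{\left(y,Q \right)} = - \frac{1 + 2}{4} = \left(- \frac{1}{4}\right) 3 = - \frac{3}{4}$)
$u = - \frac{897}{4}$ ($u = \left(-13\right) \left(-23\right) \left(- \frac{3}{4}\right) = 299 \left(- \frac{3}{4}\right) = - \frac{897}{4} \approx -224.25$)
$\left(\frac{1}{3109} + f{\left(149 \right)}\right) + u = \left(\frac{1}{3109} + \frac{8}{149}\right) - \frac{897}{4} = \frac{25021}{463241} - \frac{897}{4} = - \frac{415427093}{1852964}$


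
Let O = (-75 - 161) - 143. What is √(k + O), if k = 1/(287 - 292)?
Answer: 2*I*√2370/5 ≈ 19.473*I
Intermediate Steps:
O = -379 (O = -236 - 143 = -379)
k = -⅕ (k = 1/(-5) = -⅕ ≈ -0.20000)
√(k + O) = √(-⅕ - 379) = √(-1896/5) = 2*I*√2370/5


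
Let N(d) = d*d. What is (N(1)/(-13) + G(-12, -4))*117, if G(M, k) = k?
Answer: -477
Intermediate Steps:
N(d) = d²
(N(1)/(-13) + G(-12, -4))*117 = (1²/(-13) - 4)*117 = (1*(-1/13) - 4)*117 = (-1/13 - 4)*117 = -53/13*117 = -477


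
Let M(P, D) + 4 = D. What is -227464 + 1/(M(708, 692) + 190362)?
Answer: -43456997199/191050 ≈ -2.2746e+5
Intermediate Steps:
M(P, D) = -4 + D
-227464 + 1/(M(708, 692) + 190362) = -227464 + 1/((-4 + 692) + 190362) = -227464 + 1/(688 + 190362) = -227464 + 1/191050 = -43456997199/191050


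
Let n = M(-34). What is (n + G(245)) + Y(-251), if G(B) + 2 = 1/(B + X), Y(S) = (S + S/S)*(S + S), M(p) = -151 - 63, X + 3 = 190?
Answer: 54122689/432 ≈ 1.2528e+5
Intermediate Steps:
X = 187 (X = -3 + 190 = 187)
M(p) = -214
Y(S) = 2*S*(1 + S) (Y(S) = (S + 1)*(2*S) = (1 + S)*(2*S) = 2*S*(1 + S))
G(B) = -2 + 1/(187 + B) (G(B) = -2 + 1/(B + 187) = -2 + 1/(187 + B))
n = -214
(n + G(245)) + Y(-251) = (-214 + (-373 - 2*245)/(187 + 245)) + 2*(-251)*(1 - 251) = (-214 + (-373 - 490)/432) + 2*(-251)*(-250) = (-214 + (1/432)*(-863)) + 125500 = (-214 - 863/432) + 125500 = -93311/432 + 125500 = 54122689/432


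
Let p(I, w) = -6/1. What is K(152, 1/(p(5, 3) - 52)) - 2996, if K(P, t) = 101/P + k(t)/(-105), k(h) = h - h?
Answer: -455291/152 ≈ -2995.3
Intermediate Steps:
p(I, w) = -6 (p(I, w) = -6*1 = -6)
k(h) = 0
K(P, t) = 101/P (K(P, t) = 101/P + 0/(-105) = 101/P + 0*(-1/105) = 101/P + 0 = 101/P)
K(152, 1/(p(5, 3) - 52)) - 2996 = 101/152 - 2996 = -455291/152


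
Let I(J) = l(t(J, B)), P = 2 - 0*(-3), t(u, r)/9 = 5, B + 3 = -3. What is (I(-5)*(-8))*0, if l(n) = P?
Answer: 0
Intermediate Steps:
B = -6 (B = -3 - 3 = -6)
t(u, r) = 45 (t(u, r) = 9*5 = 45)
P = 2 (P = 2 - 1*0 = 2 + 0 = 2)
l(n) = 2
I(J) = 2
(I(-5)*(-8))*0 = (2*(-8))*0 = -16*0 = 0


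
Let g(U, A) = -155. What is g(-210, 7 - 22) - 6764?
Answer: -6919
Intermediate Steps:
g(-210, 7 - 22) - 6764 = -155 - 6764 = -6919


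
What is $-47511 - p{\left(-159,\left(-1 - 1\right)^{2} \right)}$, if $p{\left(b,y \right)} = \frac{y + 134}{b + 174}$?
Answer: $- \frac{237601}{5} \approx -47520.0$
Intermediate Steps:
$p{\left(b,y \right)} = \frac{134 + y}{174 + b}$
$-47511 - p{\left(-159,\left(-1 - 1\right)^{2} \right)} = -47511 - \frac{134 + \left(-1 - 1\right)^{2}}{174 - 159} = -47511 - \frac{134 + \left(-2\right)^{2}}{15} = -47511 - \frac{134 + 4}{15} = -47511 - \frac{1}{15} \cdot 138 = -47511 - \frac{46}{5} = - \frac{237601}{5}$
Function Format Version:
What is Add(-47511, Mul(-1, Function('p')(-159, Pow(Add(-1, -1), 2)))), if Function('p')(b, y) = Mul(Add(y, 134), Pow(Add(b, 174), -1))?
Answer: Rational(-237601, 5) ≈ -47520.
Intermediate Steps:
Function('p')(b, y) = Mul(Pow(Add(174, b), -1), Add(134, y)) (Function('p')(b, y) = Mul(Add(134, y), Pow(Add(174, b), -1)) = Mul(Pow(Add(174, b), -1), Add(134, y)))
Add(-47511, Mul(-1, Function('p')(-159, Pow(Add(-1, -1), 2)))) = Add(-47511, Mul(-1, Mul(Pow(Add(174, -159), -1), Add(134, Pow(Add(-1, -1), 2))))) = Add(-47511, Mul(-1, Mul(Pow(15, -1), Add(134, Pow(-2, 2))))) = Add(-47511, Mul(-1, Mul(Rational(1, 15), Add(134, 4)))) = Add(-47511, Mul(-1, Mul(Rational(1, 15), 138))) = Add(-47511, Mul(-1, Rational(46, 5))) = Add(-47511, Rational(-46, 5)) = Rational(-237601, 5)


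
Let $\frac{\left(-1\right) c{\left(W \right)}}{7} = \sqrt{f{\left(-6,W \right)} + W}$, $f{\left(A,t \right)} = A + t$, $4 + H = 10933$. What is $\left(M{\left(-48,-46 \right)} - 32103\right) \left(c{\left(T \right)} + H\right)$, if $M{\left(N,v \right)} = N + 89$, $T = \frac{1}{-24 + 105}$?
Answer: $-350405598 + \frac{4937548 i}{9} \approx -3.5041 \cdot 10^{8} + 5.4862 \cdot 10^{5} i$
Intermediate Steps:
$H = 10929$ ($H = -4 + 10933 = 10929$)
$T = \frac{1}{81} \approx 0.012346$
$M{\left(N,v \right)} = 89 + N$
$c{\left(W \right)} = - 7 \sqrt{-6 + 2 W}$ ($c{\left(W \right)} = - 7 \sqrt{\left(-6 + W\right) + W} = - 7 \sqrt{-6 + 2 W}$)
$\left(M{\left(-48,-46 \right)} - 32103\right) \left(c{\left(T \right)} + H\right) = \left(\left(89 - 48\right) - 32103\right) \left(- 7 \sqrt{-6 + 2 \cdot \frac{1}{81}} + 10929\right) = \left(41 - 32103\right) \left(- 7 \sqrt{-6 + \frac{2}{81}} + 10929\right) = - 32062 \left(- 7 \sqrt{- \frac{484}{81}} + 10929\right) = - 32062 \left(- 7 \frac{22 i}{9} + 10929\right) = - 32062 \left(- \frac{154 i}{9} + 10929\right) = - 32062 \left(10929 - \frac{154 i}{9}\right) = -350405598 + \frac{4937548 i}{9}$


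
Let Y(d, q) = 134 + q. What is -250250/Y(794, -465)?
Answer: 250250/331 ≈ 756.04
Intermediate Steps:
-250250/Y(794, -465) = -250250/(134 - 465) = -250250/(-331) = -250250*(-1/331) = 250250/331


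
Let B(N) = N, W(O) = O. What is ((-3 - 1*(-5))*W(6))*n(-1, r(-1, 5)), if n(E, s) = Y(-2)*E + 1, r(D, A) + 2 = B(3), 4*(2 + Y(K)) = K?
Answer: 42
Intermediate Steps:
Y(K) = -2 + K/4
r(D, A) = 1 (r(D, A) = -2 + 3 = 1)
n(E, s) = 1 - 5*E/2 (n(E, s) = (-2 + (¼)*(-2))*E + 1 = (-2 - ½)*E + 1 = -5*E/2 + 1 = 1 - 5*E/2)
((-3 - 1*(-5))*W(6))*n(-1, r(-1, 5)) = ((-3 - 1*(-5))*6)*(1 - 5/2*(-1)) = ((-3 + 5)*6)*(1 + 5/2) = (2*6)*(7/2) = 12*(7/2) = 42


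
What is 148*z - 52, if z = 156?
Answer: 23036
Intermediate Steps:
148*z - 52 = 148*156 - 52 = 23088 - 52 = 23036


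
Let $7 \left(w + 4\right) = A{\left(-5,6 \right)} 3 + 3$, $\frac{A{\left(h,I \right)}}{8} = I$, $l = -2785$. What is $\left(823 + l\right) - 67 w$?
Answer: $-3101$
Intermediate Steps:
$A{\left(h,I \right)} = 8 I$
$w = 17$ ($w = -4 + \frac{8 \cdot 6 \cdot 3 + 3}{7} = -4 + \frac{48 \cdot 3 + 3}{7} = -4 + \frac{144 + 3}{7} = -4 + \frac{1}{7} \cdot 147 = -4 + 21 = 17$)
$\left(823 + l\right) - 67 w = \left(823 - 2785\right) - 1139 = -1962 - 1139 = -3101$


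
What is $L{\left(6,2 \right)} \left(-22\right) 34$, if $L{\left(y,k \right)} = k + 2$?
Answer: $-2992$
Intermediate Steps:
$L{\left(y,k \right)} = 2 + k$
$L{\left(6,2 \right)} \left(-22\right) 34 = \left(2 + 2\right) \left(-22\right) 34 = 4 \left(-22\right) 34 = \left(-88\right) 34 = -2992$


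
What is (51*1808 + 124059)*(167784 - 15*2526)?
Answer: 28091785698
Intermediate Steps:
(51*1808 + 124059)*(167784 - 15*2526) = (92208 + 124059)*(167784 - 37890) = 216267*129894 = 28091785698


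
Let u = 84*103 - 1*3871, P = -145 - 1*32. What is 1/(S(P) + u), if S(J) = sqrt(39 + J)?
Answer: 4781/22858099 - I*sqrt(138)/22858099 ≈ 0.00020916 - 5.1392e-7*I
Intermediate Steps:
P = -177 (P = -145 - 32 = -177)
u = 4781 (u = 8652 - 3871 = 4781)
1/(S(P) + u) = 1/(sqrt(39 - 177) + 4781) = 1/(sqrt(-138) + 4781) = 1/(I*sqrt(138) + 4781) = 1/(4781 + I*sqrt(138))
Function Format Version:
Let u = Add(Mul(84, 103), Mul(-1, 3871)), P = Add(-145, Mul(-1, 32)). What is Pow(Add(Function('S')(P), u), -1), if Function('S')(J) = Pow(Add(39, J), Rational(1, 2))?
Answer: Add(Rational(4781, 22858099), Mul(Rational(-1, 22858099), I, Pow(138, Rational(1, 2)))) ≈ Add(0.00020916, Mul(-5.1392e-7, I))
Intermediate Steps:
P = -177 (P = Add(-145, -32) = -177)
u = 4781 (u = Add(8652, -3871) = 4781)
Pow(Add(Function('S')(P), u), -1) = Pow(Add(Pow(Add(39, -177), Rational(1, 2)), 4781), -1) = Pow(Add(Pow(-138, Rational(1, 2)), 4781), -1) = Pow(Add(Mul(I, Pow(138, Rational(1, 2))), 4781), -1) = Pow(Add(4781, Mul(I, Pow(138, Rational(1, 2)))), -1)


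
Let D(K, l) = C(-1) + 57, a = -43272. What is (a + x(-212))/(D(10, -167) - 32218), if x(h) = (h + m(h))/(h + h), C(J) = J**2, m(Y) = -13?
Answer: 6115701/4545280 ≈ 1.3455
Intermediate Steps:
x(h) = (-13 + h)/(2*h) (x(h) = (h - 13)/(h + h) = (-13 + h)/((2*h)) = (-13 + h)*(1/(2*h)) = (-13 + h)/(2*h))
D(K, l) = 58 (D(K, l) = (-1)**2 + 57 = 1 + 57 = 58)
(a + x(-212))/(D(10, -167) - 32218) = (-43272 + (1/2)*(-13 - 212)/(-212))/(58 - 32218) = (-43272 + (1/2)*(-1/212)*(-225))/(-32160) = (-43272 + 225/424)*(-1/32160) = -18347103/424*(-1/32160) = 6115701/4545280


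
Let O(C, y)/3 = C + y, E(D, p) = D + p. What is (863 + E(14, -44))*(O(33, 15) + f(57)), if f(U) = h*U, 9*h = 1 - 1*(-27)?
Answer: 803012/3 ≈ 2.6767e+5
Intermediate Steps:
h = 28/9 (h = (1 - 1*(-27))/9 = (1 + 27)/9 = (⅑)*28 = 28/9 ≈ 3.1111)
O(C, y) = 3*C + 3*y (O(C, y) = 3*(C + y) = 3*C + 3*y)
f(U) = 28*U/9
(863 + E(14, -44))*(O(33, 15) + f(57)) = (863 + (14 - 44))*((3*33 + 3*15) + (28/9)*57) = (863 - 30)*((99 + 45) + 532/3) = 833*(144 + 532/3) = 833*(964/3) = 803012/3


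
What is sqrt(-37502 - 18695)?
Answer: I*sqrt(56197) ≈ 237.06*I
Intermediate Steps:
sqrt(-37502 - 18695) = sqrt(-56197) = I*sqrt(56197)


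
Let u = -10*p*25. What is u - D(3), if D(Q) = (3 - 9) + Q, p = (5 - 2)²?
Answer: -2247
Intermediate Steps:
p = 9 (p = 3² = 9)
D(Q) = -6 + Q
u = -2250 (u = -10*9*25 = -90*25 = -2250)
u - D(3) = -2250 - (-6 + 3) = -2250 - 1*(-3) = -2250 + 3 = -2247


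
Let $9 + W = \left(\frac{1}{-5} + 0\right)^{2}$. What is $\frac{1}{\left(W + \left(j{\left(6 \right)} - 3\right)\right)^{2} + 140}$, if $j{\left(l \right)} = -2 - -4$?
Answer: $\frac{625}{149501} \approx 0.0041806$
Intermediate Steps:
$j{\left(l \right)} = 2$ ($j{\left(l \right)} = -2 + 4 = 2$)
$W = - \frac{224}{25}$ ($W = -9 + \left(\frac{1}{-5} + 0\right)^{2} = -9 + \left(- \frac{1}{5} + 0\right)^{2} = -9 + \left(- \frac{1}{5}\right)^{2} = -9 + \frac{1}{25} = - \frac{224}{25} \approx -8.96$)
$\frac{1}{\left(W + \left(j{\left(6 \right)} - 3\right)\right)^{2} + 140} = \frac{1}{\left(- \frac{224}{25} + \left(2 - 3\right)\right)^{2} + 140} = \frac{1}{\left(- \frac{224}{25} - 1\right)^{2} + 140} = \frac{1}{\left(- \frac{249}{25}\right)^{2} + 140} = \frac{1}{\frac{62001}{625} + 140} = \frac{1}{\frac{149501}{625}} = \frac{625}{149501}$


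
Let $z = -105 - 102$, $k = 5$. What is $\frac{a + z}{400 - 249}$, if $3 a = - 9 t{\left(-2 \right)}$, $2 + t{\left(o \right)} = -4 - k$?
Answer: $- \frac{174}{151} \approx -1.1523$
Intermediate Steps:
$t{\left(o \right)} = -11$ ($t{\left(o \right)} = -2 - 9 = -11$)
$z = -207$ ($z = -105 - 102 = -207$)
$a = 33$ ($a = \frac{\left(-9\right) \left(-11\right)}{3} = \frac{1}{3} \cdot 99 = 33$)
$\frac{a + z}{400 - 249} = \frac{33 - 207}{400 - 249} = - \frac{174}{151}$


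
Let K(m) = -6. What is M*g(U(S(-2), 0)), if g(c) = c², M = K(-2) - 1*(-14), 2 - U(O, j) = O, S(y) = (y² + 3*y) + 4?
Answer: 0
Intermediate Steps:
S(y) = 4 + y² + 3*y
U(O, j) = 2 - O
M = 8 (M = -6 - 1*(-14) = -6 + 14 = 8)
M*g(U(S(-2), 0)) = 8*(2 - (4 + (-2)² + 3*(-2)))² = 8*(2 - (4 + 4 - 6))² = 8*(2 - 1*2)² = 8*(2 - 2)² = 8*0² = 8*0 = 0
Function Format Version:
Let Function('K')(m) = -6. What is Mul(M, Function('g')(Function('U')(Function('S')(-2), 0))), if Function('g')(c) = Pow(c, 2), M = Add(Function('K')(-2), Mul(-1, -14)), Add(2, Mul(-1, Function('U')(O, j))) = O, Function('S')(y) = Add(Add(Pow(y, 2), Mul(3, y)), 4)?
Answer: 0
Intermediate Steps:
Function('S')(y) = Add(4, Pow(y, 2), Mul(3, y))
Function('U')(O, j) = Add(2, Mul(-1, O))
M = 8 (M = Add(-6, Mul(-1, -14)) = Add(-6, 14) = 8)
Mul(M, Function('g')(Function('U')(Function('S')(-2), 0))) = Mul(8, Pow(Add(2, Mul(-1, Add(4, Pow(-2, 2), Mul(3, -2)))), 2)) = Mul(8, Pow(Add(2, Mul(-1, Add(4, 4, -6))), 2)) = Mul(8, Pow(Add(2, Mul(-1, 2)), 2)) = Mul(8, Pow(Add(2, -2), 2)) = Mul(8, Pow(0, 2)) = Mul(8, 0) = 0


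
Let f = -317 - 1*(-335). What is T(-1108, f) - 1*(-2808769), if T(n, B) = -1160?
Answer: 2807609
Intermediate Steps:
f = 18 (f = -317 + 335 = 18)
T(-1108, f) - 1*(-2808769) = -1160 - 1*(-2808769) = -1160 + 2808769 = 2807609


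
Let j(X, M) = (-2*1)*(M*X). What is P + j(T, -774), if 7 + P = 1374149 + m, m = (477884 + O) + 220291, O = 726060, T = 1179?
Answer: 4623469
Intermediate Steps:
j(X, M) = -2*M*X
m = 1424235 (m = (477884 + 726060) + 220291 = 1203944 + 220291 = 1424235)
P = 2798377 (P = -7 + (1374149 + 1424235) = -7 + 2798384 = 2798377)
P + j(T, -774) = 2798377 - 2*(-774)*1179 = 2798377 + 1825092 = 4623469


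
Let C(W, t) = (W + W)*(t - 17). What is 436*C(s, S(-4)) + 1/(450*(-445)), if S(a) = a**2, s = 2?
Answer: -349236001/200250 ≈ -1744.0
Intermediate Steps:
C(W, t) = 2*W*(-17 + t) (C(W, t) = (2*W)*(-17 + t) = 2*W*(-17 + t))
436*C(s, S(-4)) + 1/(450*(-445)) = 436*(2*2*(-17 + (-4)**2)) + 1/(450*(-445)) = 436*(2*2*(-17 + 16)) + (1/450)*(-1/445) = 436*(2*2*(-1)) - 1/200250 = 436*(-4) - 1/200250 = -1744 - 1/200250 = -349236001/200250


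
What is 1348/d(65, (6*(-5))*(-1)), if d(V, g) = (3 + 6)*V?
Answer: 1348/585 ≈ 2.3043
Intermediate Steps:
d(V, g) = 9*V
1348/d(65, (6*(-5))*(-1)) = 1348/((9*65)) = 1348/585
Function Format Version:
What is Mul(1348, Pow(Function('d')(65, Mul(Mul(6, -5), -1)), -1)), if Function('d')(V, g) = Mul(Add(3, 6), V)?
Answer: Rational(1348, 585) ≈ 2.3043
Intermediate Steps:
Function('d')(V, g) = Mul(9, V)
Mul(1348, Pow(Function('d')(65, Mul(Mul(6, -5), -1)), -1)) = Mul(1348, Pow(Mul(9, 65), -1)) = Mul(1348, Pow(585, -1)) = Mul(1348, Rational(1, 585)) = Rational(1348, 585)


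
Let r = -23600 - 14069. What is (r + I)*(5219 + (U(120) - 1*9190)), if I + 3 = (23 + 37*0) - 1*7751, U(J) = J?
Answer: 174835400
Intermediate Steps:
r = -37669
I = -7731 (I = -3 + ((23 + 37*0) - 1*7751) = -3 + ((23 + 0) - 7751) = -3 + (23 - 7751) = -3 - 7728 = -7731)
(r + I)*(5219 + (U(120) - 1*9190)) = (-37669 - 7731)*(5219 + (120 - 1*9190)) = -45400*(5219 + (120 - 9190)) = -45400*(5219 - 9070) = -45400*(-3851) = 174835400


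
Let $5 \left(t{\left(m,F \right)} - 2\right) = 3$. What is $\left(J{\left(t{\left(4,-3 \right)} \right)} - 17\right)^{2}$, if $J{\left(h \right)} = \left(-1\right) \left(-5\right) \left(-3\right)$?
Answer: $1024$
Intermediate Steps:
$t{\left(m,F \right)} = \frac{13}{5}$ ($t{\left(m,F \right)} = 2 + \frac{1}{5} \cdot 3 = 2 + \frac{3}{5} = \frac{13}{5}$)
$J{\left(h \right)} = -15$ ($J{\left(h \right)} = 5 \left(-3\right) = -15$)
$\left(J{\left(t{\left(4,-3 \right)} \right)} - 17\right)^{2} = \left(-15 - 17\right)^{2} = \left(-32\right)^{2} = 1024$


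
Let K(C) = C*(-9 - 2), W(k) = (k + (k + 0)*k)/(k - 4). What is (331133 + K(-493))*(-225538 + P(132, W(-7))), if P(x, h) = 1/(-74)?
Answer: -2808528352014/37 ≈ -7.5906e+10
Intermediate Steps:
W(k) = (k + k²)/(-4 + k) (W(k) = (k + k*k)/(-4 + k) = (k + k²)/(-4 + k))
K(C) = -11*C (K(C) = C*(-11) = -11*C)
P(x, h) = -1/74
(331133 + K(-493))*(-225538 + P(132, W(-7))) = (331133 - 11*(-493))*(-225538 - 1/74) = (331133 + 5423)*(-16689813/74) = 336556*(-16689813/74) = -2808528352014/37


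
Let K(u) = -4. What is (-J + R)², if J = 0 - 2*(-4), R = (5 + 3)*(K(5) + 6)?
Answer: 64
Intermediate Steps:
R = 16 (R = (5 + 3)*(-4 + 6) = 8*2 = 16)
J = 8 (J = 0 + 8 = 8)
(-J + R)² = (-1*8 + 16)² = (-8 + 16)² = 8² = 64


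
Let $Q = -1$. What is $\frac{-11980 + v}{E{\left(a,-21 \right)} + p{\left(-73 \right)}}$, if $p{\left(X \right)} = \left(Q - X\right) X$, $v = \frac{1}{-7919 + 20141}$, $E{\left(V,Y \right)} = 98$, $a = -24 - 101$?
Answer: $\frac{146419559}{63041076} \approx 2.3226$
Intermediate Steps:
$a = -125$ ($a = -24 - 101 = -125$)
$v = \frac{1}{12222} \approx 8.182 \cdot 10^{-5}$
$p{\left(X \right)} = X \left(-1 - X\right)$ ($p{\left(X \right)} = \left(-1 - X\right) X = X \left(-1 - X\right)$)
$\frac{-11980 + v}{E{\left(a,-21 \right)} + p{\left(-73 \right)}} = \frac{-11980 + \frac{1}{12222}}{98 - - 73 \left(1 - 73\right)} = - \frac{146419559}{12222 \left(98 - \left(-73\right) \left(-72\right)\right)} = - \frac{146419559}{12222 \left(98 - 5256\right)} = - \frac{146419559}{12222 \left(-5158\right)} = \left(- \frac{146419559}{12222}\right) \left(- \frac{1}{5158}\right) = \frac{146419559}{63041076}$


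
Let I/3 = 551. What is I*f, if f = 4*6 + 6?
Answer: 49590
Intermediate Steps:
I = 1653 (I = 3*551 = 1653)
f = 30 (f = 24 + 6 = 30)
I*f = 1653*30 = 49590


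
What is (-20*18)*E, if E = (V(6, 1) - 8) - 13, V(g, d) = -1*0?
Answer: 7560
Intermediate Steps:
V(g, d) = 0
E = -21 (E = (0 - 8) - 13 = -8 - 13 = -21)
(-20*18)*E = -20*18*(-21) = -360*(-21) = 7560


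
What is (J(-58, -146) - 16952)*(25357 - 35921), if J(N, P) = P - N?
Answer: 180010560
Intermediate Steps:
(J(-58, -146) - 16952)*(25357 - 35921) = ((-146 - 1*(-58)) - 16952)*(25357 - 35921) = ((-146 + 58) - 16952)*(-10564) = (-88 - 16952)*(-10564) = -17040*(-10564) = 180010560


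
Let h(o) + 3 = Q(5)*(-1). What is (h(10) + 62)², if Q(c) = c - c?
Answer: 3481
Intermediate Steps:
Q(c) = 0
h(o) = -3 (h(o) = -3 + 0*(-1) = -3 + 0 = -3)
(h(10) + 62)² = (-3 + 62)² = 59² = 3481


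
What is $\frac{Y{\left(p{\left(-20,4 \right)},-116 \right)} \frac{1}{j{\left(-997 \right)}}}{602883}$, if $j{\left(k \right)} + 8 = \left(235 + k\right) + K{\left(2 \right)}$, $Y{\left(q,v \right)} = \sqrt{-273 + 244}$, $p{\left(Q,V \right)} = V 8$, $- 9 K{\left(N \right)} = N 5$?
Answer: $- \frac{i \sqrt{29}}{464889780} \approx - 1.1584 \cdot 10^{-8} i$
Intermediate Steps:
$K{\left(N \right)} = - \frac{5 N}{9}$ ($K{\left(N \right)} = - \frac{N 5}{9} = - \frac{5 N}{9}$)
$p{\left(Q,V \right)} = 8 V$
$Y{\left(q,v \right)} = i \sqrt{29}$ ($Y{\left(q,v \right)} = \sqrt{-29} = i \sqrt{29}$)
$j{\left(k \right)} = \frac{2033}{9} + k$ ($j{\left(k \right)} = -8 + \left(\left(235 + k\right) - \frac{10}{9}\right) = -8 + \left(\frac{2105}{9} + k\right) = \frac{2033}{9} + k$)
$\frac{Y{\left(p{\left(-20,4 \right)},-116 \right)} \frac{1}{j{\left(-997 \right)}}}{602883} = \frac{i \sqrt{29} \frac{1}{\frac{2033}{9} - 997}}{602883} = \frac{i \sqrt{29}}{- \frac{6940}{9}} \cdot \frac{1}{602883} = i \sqrt{29} \left(- \frac{9}{6940}\right) \frac{1}{602883} = - \frac{9 i \sqrt{29}}{6940} \cdot \frac{1}{602883} = - \frac{i \sqrt{29}}{464889780}$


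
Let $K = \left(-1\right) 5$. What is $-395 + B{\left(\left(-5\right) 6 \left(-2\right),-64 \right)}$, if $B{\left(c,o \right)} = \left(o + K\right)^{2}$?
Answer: $4366$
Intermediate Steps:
$K = -5$
$B{\left(c,o \right)} = \left(-5 + o\right)^{2}$ ($B{\left(c,o \right)} = \left(o - 5\right)^{2} = \left(-5 + o\right)^{2}$)
$-395 + B{\left(\left(-5\right) 6 \left(-2\right),-64 \right)} = -395 + \left(-5 - 64\right)^{2} = -395 + \left(-69\right)^{2} = -395 + 4761 = 4366$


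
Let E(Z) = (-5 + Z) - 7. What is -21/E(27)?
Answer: -7/5 ≈ -1.4000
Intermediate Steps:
E(Z) = -12 + Z
-21/E(27) = -21/(-12 + 27) = -21/15 = -21*1/15 = -7/5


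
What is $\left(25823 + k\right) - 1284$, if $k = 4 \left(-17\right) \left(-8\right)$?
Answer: $25083$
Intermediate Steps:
$k = 544$ ($k = \left(-68\right) \left(-8\right) = 544$)
$\left(25823 + k\right) - 1284 = \left(25823 + 544\right) - 1284 = 26367 - 1284 = 25083$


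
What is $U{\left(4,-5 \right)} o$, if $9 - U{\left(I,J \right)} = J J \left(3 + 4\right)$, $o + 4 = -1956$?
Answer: $325360$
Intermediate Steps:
$o = -1960$ ($o = -4 - 1956 = -1960$)
$U{\left(I,J \right)} = 9 - 7 J^{2}$ ($U{\left(I,J \right)} = 9 - J J \left(3 + 4\right) = 9 - J^{2} \cdot 7 = 9 - 7 J^{2}$)
$U{\left(4,-5 \right)} o = \left(9 - 7 \left(-5\right)^{2}\right) \left(-1960\right) = \left(9 - 175\right) \left(-1960\right) = \left(-166\right) \left(-1960\right) = 325360$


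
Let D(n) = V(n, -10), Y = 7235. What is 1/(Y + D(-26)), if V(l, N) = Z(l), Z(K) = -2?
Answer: 1/7233 ≈ 0.00013826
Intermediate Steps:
V(l, N) = -2
D(n) = -2
1/(Y + D(-26)) = 1/(7235 - 2) = 1/7233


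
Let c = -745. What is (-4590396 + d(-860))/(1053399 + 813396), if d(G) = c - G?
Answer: -4590281/1866795 ≈ -2.4589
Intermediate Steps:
d(G) = -745 - G
(-4590396 + d(-860))/(1053399 + 813396) = (-4590396 + (-745 - 1*(-860)))/(1053399 + 813396) = (-4590396 + (-745 + 860))/1866795 = (-4590396 + 115)*(1/1866795) = -4590281*1/1866795 = -4590281/1866795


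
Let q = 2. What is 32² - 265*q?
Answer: 494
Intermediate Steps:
32² - 265*q = 32² - 265*2 = 1024 - 1*530 = 1024 - 530 = 494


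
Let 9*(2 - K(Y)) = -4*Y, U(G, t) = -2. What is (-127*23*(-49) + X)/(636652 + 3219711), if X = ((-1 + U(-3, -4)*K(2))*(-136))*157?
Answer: 2590633/34707267 ≈ 0.074642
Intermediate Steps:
K(Y) = 2 + 4*Y/9 (K(Y) = 2 - (-4)*Y/9 = 2 + 4*Y/9)
X = 1302472/9 (X = ((-1 - 2*(2 + (4/9)*2))*(-136))*157 = ((-1 - 2*(2 + 8/9))*(-136))*157 = ((-1 - 2*26/9)*(-136))*157 = ((-1 - 52/9)*(-136))*157 = -61/9*(-136)*157 = (8296/9)*157 = 1302472/9 ≈ 1.4472e+5)
(-127*23*(-49) + X)/(636652 + 3219711) = (-127*23*(-49) + 1302472/9)/(636652 + 3219711) = (-2921*(-49) + 1302472/9)/3856363 = (143129 + 1302472/9)*(1/3856363) = (2590633/9)*(1/3856363) = 2590633/34707267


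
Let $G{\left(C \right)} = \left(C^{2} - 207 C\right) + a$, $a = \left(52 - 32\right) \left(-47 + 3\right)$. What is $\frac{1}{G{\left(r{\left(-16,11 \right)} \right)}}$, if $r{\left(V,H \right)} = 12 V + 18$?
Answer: $\frac{1}{65414} \approx 1.5287 \cdot 10^{-5}$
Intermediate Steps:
$r{\left(V,H \right)} = 18 + 12 V$
$a = -880$ ($a = 20 \left(-44\right) = -880$)
$G{\left(C \right)} = -880 + C^{2} - 207 C$ ($G{\left(C \right)} = \left(C^{2} - 207 C\right) - 880 = -880 + C^{2} - 207 C$)
$\frac{1}{G{\left(r{\left(-16,11 \right)} \right)}} = \frac{1}{-880 + \left(18 + 12 \left(-16\right)\right)^{2} - 207 \left(18 + 12 \left(-16\right)\right)} = \frac{1}{-880 + \left(18 - 192\right)^{2} - 207 \left(18 - 192\right)} = \frac{1}{-880 + \left(-174\right)^{2} - -36018} = \frac{1}{-880 + 30276 + 36018} = \frac{1}{65414}$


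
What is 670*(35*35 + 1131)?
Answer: 1578520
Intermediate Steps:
670*(35*35 + 1131) = 670*(1225 + 1131) = 670*2356 = 1578520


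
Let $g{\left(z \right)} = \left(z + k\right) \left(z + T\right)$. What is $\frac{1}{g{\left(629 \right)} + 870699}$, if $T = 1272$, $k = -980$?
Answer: $\frac{1}{203448} \approx 4.9153 \cdot 10^{-6}$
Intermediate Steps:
$g{\left(z \right)} = \left(-980 + z\right) \left(1272 + z\right)$ ($g{\left(z \right)} = \left(z - 980\right) \left(z + 1272\right) = \left(-980 + z\right) \left(1272 + z\right)$)
$\frac{1}{g{\left(629 \right)} + 870699} = \frac{1}{\left(-1246560 + 629^{2} + 292 \cdot 629\right) + 870699} = \frac{1}{\left(-1246560 + 395641 + 183668\right) + 870699} = \frac{1}{-667251 + 870699} = \frac{1}{203448}$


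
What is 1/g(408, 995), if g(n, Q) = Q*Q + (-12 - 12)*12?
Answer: 1/989737 ≈ 1.0104e-6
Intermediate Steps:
g(n, Q) = -288 + Q² (g(n, Q) = Q² - 24*12 = Q² - 288 = -288 + Q²)
1/g(408, 995) = 1/(-288 + 995²) = 1/(-288 + 990025) = 1/989737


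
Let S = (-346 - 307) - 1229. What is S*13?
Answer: -24466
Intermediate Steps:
S = -1882 (S = -653 - 1229 = -1882)
S*13 = -1882*13 = -24466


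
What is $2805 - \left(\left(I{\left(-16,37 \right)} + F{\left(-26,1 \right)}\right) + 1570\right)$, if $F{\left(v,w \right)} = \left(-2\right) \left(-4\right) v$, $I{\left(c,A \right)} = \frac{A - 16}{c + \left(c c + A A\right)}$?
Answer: $\frac{2321766}{1609} \approx 1443.0$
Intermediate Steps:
$I{\left(c,A \right)} = \frac{-16 + A}{c + A^{2} + c^{2}}$ ($I{\left(c,A \right)} = \frac{-16 + A}{c + \left(c^{2} + A^{2}\right)} = \frac{-16 + A}{c + \left(A^{2} + c^{2}\right)} = \frac{-16 + A}{c + A^{2} + c^{2}}$)
$F{\left(v,w \right)} = 8 v$
$2805 - \left(\left(I{\left(-16,37 \right)} + F{\left(-26,1 \right)}\right) + 1570\right) = 2805 - \left(\left(\frac{-16 + 37}{-16 + 37^{2} + \left(-16\right)^{2}} + 8 \left(-26\right)\right) + 1570\right) = 2805 - \left(\left(\frac{1}{-16 + 1369 + 256} \cdot 21 - 208\right) + 1570\right) = 2805 - \left(\left(\frac{1}{1609} \cdot 21 - 208\right) + 1570\right) = 2805 - \left(\left(\frac{21}{1609} - 208\right) + 1570\right) = 2805 - \left(- \frac{334651}{1609} + 1570\right) = 2805 - \frac{2191479}{1609} = \frac{2321766}{1609}$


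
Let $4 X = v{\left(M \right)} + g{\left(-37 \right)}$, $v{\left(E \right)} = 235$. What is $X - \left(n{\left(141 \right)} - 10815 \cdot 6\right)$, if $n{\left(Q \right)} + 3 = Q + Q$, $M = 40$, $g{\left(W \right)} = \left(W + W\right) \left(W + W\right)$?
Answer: $\frac{264155}{4} \approx 66039.0$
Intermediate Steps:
$g{\left(W \right)} = 4 W^{2}$ ($g{\left(W \right)} = 2 W 2 W = 4 W^{2}$)
$n{\left(Q \right)} = -3 + 2 Q$ ($n{\left(Q \right)} = -3 + \left(Q + Q\right) = -3 + 2 Q$)
$X = \frac{5711}{4}$ ($X = \frac{235 + 4 \left(-37\right)^{2}}{4} = \frac{235 + 4 \cdot 1369}{4} = \frac{235 + 5476}{4} = \frac{1}{4} \cdot 5711 = \frac{5711}{4} \approx 1427.8$)
$X - \left(n{\left(141 \right)} - 10815 \cdot 6\right) = \frac{5711}{4} - \left(\left(-3 + 2 \cdot 141\right) - 10815 \cdot 6\right) = \frac{5711}{4} - \left(\left(-3 + 282\right) - 64890\right) = \frac{5711}{4} - \left(279 - 64890\right) = \frac{5711}{4} - -64611 = \frac{5711}{4} + 64611 = \frac{264155}{4}$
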